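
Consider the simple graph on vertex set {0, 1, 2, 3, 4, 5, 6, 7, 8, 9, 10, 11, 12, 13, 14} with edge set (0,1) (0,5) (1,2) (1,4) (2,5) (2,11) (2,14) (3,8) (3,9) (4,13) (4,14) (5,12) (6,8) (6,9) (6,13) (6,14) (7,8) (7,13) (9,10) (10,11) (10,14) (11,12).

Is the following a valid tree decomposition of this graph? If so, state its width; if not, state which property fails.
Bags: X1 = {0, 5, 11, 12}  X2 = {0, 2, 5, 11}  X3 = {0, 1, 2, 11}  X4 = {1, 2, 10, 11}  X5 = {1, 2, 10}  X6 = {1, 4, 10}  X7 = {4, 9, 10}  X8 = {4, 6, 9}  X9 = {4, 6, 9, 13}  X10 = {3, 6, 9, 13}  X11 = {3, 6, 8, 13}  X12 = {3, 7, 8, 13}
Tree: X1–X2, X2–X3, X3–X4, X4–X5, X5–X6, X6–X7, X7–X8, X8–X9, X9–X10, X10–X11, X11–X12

A tree decomposition must satisfy three properties: every vertex lies in some bag; for every edge, both endpoints lie together in some bag; and for every vertex, the bags containing it form a connected subtree. Here vertex 14 appears in no bag, so the decomposition is invalid.

No — vertex 14 appears in no bag.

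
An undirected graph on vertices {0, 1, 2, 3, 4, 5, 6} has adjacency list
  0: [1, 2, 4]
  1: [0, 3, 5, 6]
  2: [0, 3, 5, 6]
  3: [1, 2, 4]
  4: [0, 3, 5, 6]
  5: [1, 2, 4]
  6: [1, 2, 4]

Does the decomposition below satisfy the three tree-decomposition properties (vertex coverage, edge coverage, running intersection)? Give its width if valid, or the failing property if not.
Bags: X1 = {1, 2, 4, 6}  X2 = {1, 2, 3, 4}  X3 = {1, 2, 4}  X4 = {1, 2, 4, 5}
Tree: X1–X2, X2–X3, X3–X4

No — vertex 0 appears in no bag.

A tree decomposition must satisfy three properties: every vertex lies in some bag; for every edge, both endpoints lie together in some bag; and for every vertex, the bags containing it form a connected subtree. Here vertex 0 appears in no bag, so the decomposition is invalid.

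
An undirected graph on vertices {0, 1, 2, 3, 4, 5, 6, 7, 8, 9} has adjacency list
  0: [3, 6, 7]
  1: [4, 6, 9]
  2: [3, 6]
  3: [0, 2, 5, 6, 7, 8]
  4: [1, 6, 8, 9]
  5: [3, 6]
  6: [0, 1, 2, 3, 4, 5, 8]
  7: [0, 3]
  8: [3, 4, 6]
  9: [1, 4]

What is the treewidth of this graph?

A width-2 tree decomposition is:
Bags: B1 = {3, 6, 8}  B2 = {0, 3, 6}  B3 = {4, 6, 8}  B4 = {1, 4, 6}  B5 = {0, 3, 7}  B6 = {1, 4, 9}  B7 = {2, 3, 6}  B8 = {3, 5, 6}
Tree: B1–B2, B1–B3, B3–B4, B2–B5, B4–B6, B2–B7, B7–B8
Every bag has size at most 3, so the width is 3 − 1 = 2 and tw(G) ≤ 2. For the lower bound, the 3 vertices {1, 4, 9} are pairwise adjacent, and any tree decomposition puts a clique entirely inside one bag — forcing width ≥ 2. The upper and lower bounds meet at 2, so that is the treewidth.

2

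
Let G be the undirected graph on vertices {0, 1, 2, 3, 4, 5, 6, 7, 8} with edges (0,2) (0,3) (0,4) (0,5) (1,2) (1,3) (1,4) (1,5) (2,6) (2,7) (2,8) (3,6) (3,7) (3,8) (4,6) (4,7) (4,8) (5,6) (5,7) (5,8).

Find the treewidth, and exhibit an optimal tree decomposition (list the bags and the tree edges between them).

Every bag has size at most 5, so the width is 5 − 1 = 4 and tw(G) ≤ 4. For the lower bound: the 5 vertex sets {4,6}, {3,7}, {5,8}, {2}, {1} are disjoint, each induces a connected subgraph, and every pair is joined by at least one edge of G. Contracting each set to a single vertex therefore yields K_{5} as a minor, and since treewidth is minor-monotone, tw(G) ≥ tw(K_{5}) = 4. Therefore the treewidth is 4.

Treewidth 4.
One such decomposition:
Bags: B1 = {2, 3, 4, 5, 6}  B2 = {2, 3, 4, 5, 7}  B3 = {2, 3, 4, 5, 8}  B4 = {1, 2, 3, 4, 5}  B5 = {0, 2, 3, 4, 5}
Tree: B1–B2, B2–B3, B3–B4, B4–B5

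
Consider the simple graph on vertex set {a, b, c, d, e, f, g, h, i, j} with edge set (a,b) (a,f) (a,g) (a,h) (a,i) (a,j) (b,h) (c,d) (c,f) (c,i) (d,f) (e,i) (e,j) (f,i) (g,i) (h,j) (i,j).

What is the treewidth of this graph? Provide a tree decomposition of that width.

Every bag has size at most 3, so the width is 3 − 1 = 2 and tw(G) ≤ 2. On the other hand G contains the 3-clique {c, d, f}. A clique must lie in a single bag of any decomposition, so no decomposition can have width below 2. Hence tw(G) = 2 exactly.

Treewidth 2.
One such decomposition:
Bags: B1 = {a, f, i}  B2 = {c, f, i}  B3 = {c, d, f}  B4 = {a, i, j}  B5 = {a, h, j}  B6 = {e, i, j}  B7 = {a, g, i}  B8 = {a, b, h}
Tree: B1–B2, B2–B3, B1–B4, B4–B5, B4–B6, B4–B7, B5–B8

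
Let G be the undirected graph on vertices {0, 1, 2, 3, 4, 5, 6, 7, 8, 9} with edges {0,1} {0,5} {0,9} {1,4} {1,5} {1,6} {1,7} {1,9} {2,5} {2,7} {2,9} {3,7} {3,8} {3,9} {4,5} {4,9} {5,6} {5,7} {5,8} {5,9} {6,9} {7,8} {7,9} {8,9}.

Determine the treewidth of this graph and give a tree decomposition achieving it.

Treewidth 3.
One optimal decomposition is:
Bags: B1 = {1, 5, 7, 9}  B2 = {5, 7, 8, 9}  B3 = {1, 4, 5, 9}  B4 = {0, 1, 5, 9}  B5 = {2, 5, 7, 9}  B6 = {1, 5, 6, 9}  B7 = {3, 7, 8, 9}
Tree: B1–B2, B1–B3, B1–B4, B2–B5, B4–B6, B2–B7

Each bag holds 4 vertices, so the decomposition has width 3, which upper-bounds the treewidth. For the lower bound, the 4 vertices {3, 7, 8, 9} are pairwise adjacent, and any tree decomposition puts a clique entirely inside one bag — forcing width ≥ 3. The upper and lower bounds meet at 3, so that is the treewidth.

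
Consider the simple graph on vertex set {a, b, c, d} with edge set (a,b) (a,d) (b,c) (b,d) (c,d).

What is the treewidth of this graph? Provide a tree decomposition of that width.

Treewidth 2.
Bags: B1 = {b, c, d}  B2 = {a, b, d}
Tree: B1–B2

The largest bag has 3 vertices, giving width 2; this decomposition certifies tw(G) ≤ 2. For the lower bound, the 3 vertices {b, c, d} are pairwise adjacent, and any tree decomposition puts a clique entirely inside one bag — forcing width ≥ 2. Hence tw(G) = 2 exactly.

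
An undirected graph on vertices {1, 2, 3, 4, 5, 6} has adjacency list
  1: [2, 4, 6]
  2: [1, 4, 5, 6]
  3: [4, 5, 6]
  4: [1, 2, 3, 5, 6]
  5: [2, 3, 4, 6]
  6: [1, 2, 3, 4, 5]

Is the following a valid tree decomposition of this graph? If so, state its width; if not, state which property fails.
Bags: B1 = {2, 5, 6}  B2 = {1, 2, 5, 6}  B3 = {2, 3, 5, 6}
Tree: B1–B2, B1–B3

A tree decomposition must satisfy three properties: every vertex lies in some bag; for every edge, both endpoints lie together in some bag; and for every vertex, the bags containing it form a connected subtree. Here vertex 4 appears in no bag, so the decomposition is invalid.

No — vertex 4 appears in no bag.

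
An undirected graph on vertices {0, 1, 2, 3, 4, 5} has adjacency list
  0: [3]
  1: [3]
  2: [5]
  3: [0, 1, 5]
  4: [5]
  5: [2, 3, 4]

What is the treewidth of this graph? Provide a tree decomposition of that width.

Every bag has size at most 2, so the width is 2 − 1 = 1 and tw(G) ≤ 1. G has an edge, so its treewidth is at least 1. Therefore the treewidth is 1.

Treewidth 1.
Bags: B1 = {3, 5}  B2 = {0, 3}  B3 = {2, 5}  B4 = {1, 3}  B5 = {4, 5}
Tree: B1–B2, B1–B3, B2–B4, B1–B5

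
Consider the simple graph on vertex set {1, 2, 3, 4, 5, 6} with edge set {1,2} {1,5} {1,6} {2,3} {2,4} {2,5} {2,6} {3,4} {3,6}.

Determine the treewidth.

A width-2 tree decomposition is:
Bags: B1 = {2, 3, 6}  B2 = {1, 2, 6}  B3 = {2, 3, 4}  B4 = {1, 2, 5}
Tree: B1–B2, B1–B3, B2–B4
The largest bag has 3 vertices, giving width 2; this decomposition certifies tw(G) ≤ 2. Conversely, {1, 2, 5} is a clique of size 3, and the vertices of any clique must share a bag in every tree decomposition; so some bag has ≥ 3 vertices and tw(G) ≥ 2. Therefore the treewidth is 2.

2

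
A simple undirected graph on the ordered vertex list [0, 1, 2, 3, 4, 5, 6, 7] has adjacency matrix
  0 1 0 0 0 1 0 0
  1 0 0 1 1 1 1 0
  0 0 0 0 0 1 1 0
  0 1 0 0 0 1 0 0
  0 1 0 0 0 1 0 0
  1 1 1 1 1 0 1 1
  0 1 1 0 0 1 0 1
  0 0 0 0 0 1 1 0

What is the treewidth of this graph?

2

A width-2 tree decomposition is:
Bags: B1 = {1, 5, 6}  B2 = {2, 5, 6}  B3 = {1, 3, 5}  B4 = {1, 4, 5}  B5 = {5, 6, 7}  B6 = {0, 1, 5}
Tree: B1–B2, B1–B3, B1–B4, B2–B5, B4–B6
Each bag holds 3 vertices, so the decomposition has width 2, which upper-bounds the treewidth. Conversely, {0, 1, 5} is a clique of size 3, and the vertices of any clique must share a bag in every tree decomposition; so some bag has ≥ 3 vertices and tw(G) ≥ 2. The upper and lower bounds meet at 2, so that is the treewidth.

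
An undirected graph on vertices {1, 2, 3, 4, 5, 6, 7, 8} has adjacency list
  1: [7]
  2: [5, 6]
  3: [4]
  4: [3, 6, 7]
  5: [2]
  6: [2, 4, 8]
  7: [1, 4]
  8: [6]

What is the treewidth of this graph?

1

A width-1 tree decomposition is:
Bags: B1 = {6, 8}  B2 = {4, 6}  B3 = {2, 6}  B4 = {3, 4}  B5 = {2, 5}  B6 = {4, 7}  B7 = {1, 7}
Tree: B1–B2, B1–B3, B2–B4, B3–B5, B4–B6, B6–B7
Every bag has size at most 2, so the width is 2 − 1 = 1 and tw(G) ≤ 1. Since G has at least one edge (e.g. 8–6), it is not an edgeless graph, so tw(G) ≥ 1. Combining the bounds, tw(G) = 1.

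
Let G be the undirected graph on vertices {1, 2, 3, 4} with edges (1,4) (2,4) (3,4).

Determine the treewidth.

1

A width-1 tree decomposition is:
Bags: B1 = {3, 4}  B2 = {2, 4}  B3 = {1, 4}
Tree: B1–B2, B1–B3
Each bag holds 2 vertices, so the decomposition has width 1, which upper-bounds the treewidth. G has an edge, so its treewidth is at least 1. Therefore the treewidth is 1.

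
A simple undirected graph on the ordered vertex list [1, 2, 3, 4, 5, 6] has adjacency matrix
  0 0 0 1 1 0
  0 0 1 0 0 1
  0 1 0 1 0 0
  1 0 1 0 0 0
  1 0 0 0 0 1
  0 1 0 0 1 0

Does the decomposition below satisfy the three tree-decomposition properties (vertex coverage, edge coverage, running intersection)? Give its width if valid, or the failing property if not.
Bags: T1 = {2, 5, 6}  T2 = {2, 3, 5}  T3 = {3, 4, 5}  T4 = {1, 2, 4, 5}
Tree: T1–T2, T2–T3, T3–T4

A tree decomposition must satisfy three properties: every vertex lies in some bag; for every edge, both endpoints lie together in some bag; and for every vertex, the bags containing it form a connected subtree. Here bags containing vertex 2 are not connected in the tree, so the decomposition is invalid.

No — bags containing vertex 2 are not connected in the tree.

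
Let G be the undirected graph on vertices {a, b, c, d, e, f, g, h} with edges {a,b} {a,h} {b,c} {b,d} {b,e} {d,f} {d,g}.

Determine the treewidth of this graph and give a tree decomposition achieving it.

The largest bag has 2 vertices, giving width 1; this decomposition certifies tw(G) ≤ 1. Any graph with an edge has treewidth ≥ 1, and G has the edge f–d. The upper and lower bounds meet at 1, so that is the treewidth.

Treewidth 1.
Bags: B1 = {d, f}  B2 = {b, d}  B3 = {a, b}  B4 = {b, e}  B5 = {b, c}  B6 = {d, g}  B7 = {a, h}
Tree: B1–B2, B2–B3, B2–B4, B4–B5, B1–B6, B3–B7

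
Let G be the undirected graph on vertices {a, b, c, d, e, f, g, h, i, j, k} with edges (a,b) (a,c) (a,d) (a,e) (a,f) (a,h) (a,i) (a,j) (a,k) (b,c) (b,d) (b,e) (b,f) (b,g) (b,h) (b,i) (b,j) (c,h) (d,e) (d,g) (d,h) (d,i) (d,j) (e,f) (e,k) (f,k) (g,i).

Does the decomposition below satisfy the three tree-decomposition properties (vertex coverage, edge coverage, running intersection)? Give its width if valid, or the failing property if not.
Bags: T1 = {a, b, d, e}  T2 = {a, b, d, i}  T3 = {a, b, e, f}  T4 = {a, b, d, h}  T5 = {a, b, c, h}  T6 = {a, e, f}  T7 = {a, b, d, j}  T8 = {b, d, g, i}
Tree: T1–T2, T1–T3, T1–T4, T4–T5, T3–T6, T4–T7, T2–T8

A tree decomposition must satisfy three properties: every vertex lies in some bag; for every edge, both endpoints lie together in some bag; and for every vertex, the bags containing it form a connected subtree. Here vertex k appears in no bag, so the decomposition is invalid.

No — vertex k appears in no bag.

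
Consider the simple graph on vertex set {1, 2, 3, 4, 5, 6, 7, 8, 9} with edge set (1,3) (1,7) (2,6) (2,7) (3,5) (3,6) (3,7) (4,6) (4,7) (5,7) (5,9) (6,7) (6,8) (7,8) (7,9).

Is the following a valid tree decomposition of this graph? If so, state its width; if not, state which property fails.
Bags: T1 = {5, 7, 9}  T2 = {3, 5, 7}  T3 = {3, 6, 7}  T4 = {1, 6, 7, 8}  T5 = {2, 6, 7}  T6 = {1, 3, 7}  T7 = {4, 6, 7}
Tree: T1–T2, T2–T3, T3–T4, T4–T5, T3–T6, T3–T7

A tree decomposition must satisfy three properties: every vertex lies in some bag; for every edge, both endpoints lie together in some bag; and for every vertex, the bags containing it form a connected subtree. Here bags containing vertex 1 are not connected in the tree, so the decomposition is invalid.

No — bags containing vertex 1 are not connected in the tree.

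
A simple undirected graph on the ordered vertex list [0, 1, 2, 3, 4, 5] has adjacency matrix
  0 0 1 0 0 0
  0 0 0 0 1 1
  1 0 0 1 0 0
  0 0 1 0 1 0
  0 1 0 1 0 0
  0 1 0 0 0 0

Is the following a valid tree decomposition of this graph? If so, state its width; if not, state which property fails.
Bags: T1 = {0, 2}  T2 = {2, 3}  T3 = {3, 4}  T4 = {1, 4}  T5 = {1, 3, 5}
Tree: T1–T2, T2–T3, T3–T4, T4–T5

No — bags containing vertex 3 are not connected in the tree.

A tree decomposition must satisfy three properties: every vertex lies in some bag; for every edge, both endpoints lie together in some bag; and for every vertex, the bags containing it form a connected subtree. Here bags containing vertex 3 are not connected in the tree, so the decomposition is invalid.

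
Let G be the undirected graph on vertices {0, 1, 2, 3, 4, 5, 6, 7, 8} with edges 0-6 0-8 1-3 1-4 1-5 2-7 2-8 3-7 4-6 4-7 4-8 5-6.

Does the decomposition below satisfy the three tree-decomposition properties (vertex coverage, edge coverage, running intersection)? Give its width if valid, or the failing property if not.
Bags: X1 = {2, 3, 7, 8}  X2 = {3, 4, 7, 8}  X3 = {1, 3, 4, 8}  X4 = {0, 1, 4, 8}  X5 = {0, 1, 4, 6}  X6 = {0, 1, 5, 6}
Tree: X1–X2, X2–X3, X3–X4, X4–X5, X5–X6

Yes; width 3.

Vertex coverage: the bags together contain {0, 1, 2, 3, 4, 5, 6, 7, 8}, the full vertex set. Edge coverage: each edge of G has both endpoints in at least one bag. Running intersection: for every vertex, the bags containing it form a connected subtree. All three properties hold, so this is a valid tree decomposition of width max|bag| − 1 = 3, and hence tw(G) ≤ 3.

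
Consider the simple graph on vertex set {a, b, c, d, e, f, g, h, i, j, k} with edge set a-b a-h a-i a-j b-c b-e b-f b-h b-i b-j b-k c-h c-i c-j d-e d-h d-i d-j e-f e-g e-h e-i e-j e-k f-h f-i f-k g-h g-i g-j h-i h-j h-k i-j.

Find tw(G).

4

A width-4 tree decomposition is:
Bags: B1 = {b, c, h, i, j}  B2 = {a, b, h, i, j}  B3 = {b, e, h, i, j}  B4 = {e, g, h, i, j}  B5 = {d, e, h, i, j}  B6 = {b, e, f, h, i}  B7 = {b, e, f, h, k}
Tree: B1–B2, B2–B3, B3–B4, B4–B5, B3–B6, B6–B7
Every bag has size at most 5, so the width is 5 − 1 = 4 and tw(G) ≤ 4. Conversely, {b, e, f, h, k} is a clique of size 5, and the vertices of any clique must share a bag in every tree decomposition; so some bag has ≥ 5 vertices and tw(G) ≥ 4. The upper and lower bounds meet at 4, so that is the treewidth.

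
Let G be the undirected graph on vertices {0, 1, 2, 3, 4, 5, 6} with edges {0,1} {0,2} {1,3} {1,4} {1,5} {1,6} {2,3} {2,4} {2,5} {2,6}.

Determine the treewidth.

A width-2 tree decomposition is:
Bags: B1 = {1, 2, 5}  B2 = {1, 2, 4}  B3 = {0, 1, 2}  B4 = {1, 2, 6}  B5 = {1, 2, 3}
Tree: B1–B2, B2–B3, B3–B4, B4–B5
The largest bag has 3 vertices, giving width 2; this decomposition certifies tw(G) ≤ 2. For the lower bound, G contains the cycle 1–5–2–4–1, so G is not a forest; only forests have treewidth ≤ 1, hence tw(G) ≥ 2. Hence tw(G) = 2 exactly.

2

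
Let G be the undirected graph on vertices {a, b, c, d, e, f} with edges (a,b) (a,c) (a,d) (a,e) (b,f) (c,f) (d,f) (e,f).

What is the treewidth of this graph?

A width-2 tree decomposition is:
Bags: B1 = {a, d, f}  B2 = {a, c, f}  B3 = {a, b, f}  B4 = {a, e, f}
Tree: B1–B2, B2–B3, B3–B4
Each bag holds 3 vertices, so the decomposition has width 2, which upper-bounds the treewidth. Since a–d–f–c–a is a cycle in G, G is not acyclic. Forests are exactly the graphs of treewidth ≤ 1, so tw(G) ≥ 2. Therefore the treewidth is 2.

2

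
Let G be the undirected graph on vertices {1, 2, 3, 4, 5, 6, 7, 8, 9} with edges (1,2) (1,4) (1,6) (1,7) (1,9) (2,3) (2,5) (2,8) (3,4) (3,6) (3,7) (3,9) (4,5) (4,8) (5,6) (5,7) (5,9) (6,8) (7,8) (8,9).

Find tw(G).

A width-4 tree decomposition is:
Bags: B1 = {1, 3, 5, 8, 9}  B2 = {1, 2, 3, 5, 8}  B3 = {1, 3, 4, 5, 8}  B4 = {1, 3, 5, 7, 8}  B5 = {1, 3, 5, 6, 8}
Tree: B1–B2, B2–B3, B3–B4, B4–B5
Each bag holds 5 vertices, so the decomposition has width 4, which upper-bounds the treewidth. For the lower bound: the 5 vertex sets {1,9}, {2,3}, {4,5}, {8}, {7} are disjoint, each induces a connected subgraph, and every pair is joined by at least one edge of G. Contracting each set to a single vertex therefore yields K_{5} as a minor, and since treewidth is minor-monotone, tw(G) ≥ tw(K_{5}) = 4. Hence tw(G) = 4 exactly.

4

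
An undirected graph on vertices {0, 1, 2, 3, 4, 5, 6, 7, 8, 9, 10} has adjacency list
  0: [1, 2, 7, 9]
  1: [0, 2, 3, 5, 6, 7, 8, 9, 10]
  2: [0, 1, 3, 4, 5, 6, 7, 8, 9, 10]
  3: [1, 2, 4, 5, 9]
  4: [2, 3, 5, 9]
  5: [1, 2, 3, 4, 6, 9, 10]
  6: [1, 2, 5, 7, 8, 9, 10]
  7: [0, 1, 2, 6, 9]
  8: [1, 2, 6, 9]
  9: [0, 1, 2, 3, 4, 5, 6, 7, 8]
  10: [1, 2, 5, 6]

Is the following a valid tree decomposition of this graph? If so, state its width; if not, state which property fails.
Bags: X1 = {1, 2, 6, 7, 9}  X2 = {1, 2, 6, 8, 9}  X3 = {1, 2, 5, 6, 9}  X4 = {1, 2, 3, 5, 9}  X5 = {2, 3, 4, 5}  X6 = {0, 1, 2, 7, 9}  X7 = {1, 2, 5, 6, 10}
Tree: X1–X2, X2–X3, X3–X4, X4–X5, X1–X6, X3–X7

No — edge (9,4) lies in no bag.

A tree decomposition must satisfy three properties: every vertex lies in some bag; for every edge, both endpoints lie together in some bag; and for every vertex, the bags containing it form a connected subtree. Here edge (9,4) lies in no bag, so the decomposition is invalid.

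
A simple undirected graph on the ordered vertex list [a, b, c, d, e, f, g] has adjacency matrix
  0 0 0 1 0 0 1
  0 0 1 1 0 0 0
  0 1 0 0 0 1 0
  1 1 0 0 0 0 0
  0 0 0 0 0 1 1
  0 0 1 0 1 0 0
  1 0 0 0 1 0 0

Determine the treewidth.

A width-2 tree decomposition is:
Bags: B1 = {a, d, g}  B2 = {d, e, g}  B3 = {d, e, f}  B4 = {c, d, f}  B5 = {b, c, d}
Tree: B1–B2, B2–B3, B3–B4, B4–B5
The largest bag has 3 vertices, giving width 2; this decomposition certifies tw(G) ≤ 2. For the lower bound, G contains the cycle d–a–g–e–f–c–b–d, so G is not a forest; only forests have treewidth ≤ 1, hence tw(G) ≥ 2. Hence tw(G) = 2 exactly.

2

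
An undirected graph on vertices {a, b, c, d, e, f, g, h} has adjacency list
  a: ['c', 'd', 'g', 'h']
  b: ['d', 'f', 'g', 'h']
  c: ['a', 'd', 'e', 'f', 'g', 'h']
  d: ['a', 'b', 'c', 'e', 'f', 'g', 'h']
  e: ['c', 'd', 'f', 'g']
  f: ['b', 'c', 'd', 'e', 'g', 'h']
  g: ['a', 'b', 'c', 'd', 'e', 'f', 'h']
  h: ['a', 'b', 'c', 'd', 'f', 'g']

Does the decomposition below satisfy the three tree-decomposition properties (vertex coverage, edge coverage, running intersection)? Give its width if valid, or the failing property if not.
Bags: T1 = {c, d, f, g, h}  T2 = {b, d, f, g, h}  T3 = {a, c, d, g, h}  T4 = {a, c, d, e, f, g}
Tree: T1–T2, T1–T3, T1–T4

A tree decomposition must satisfy three properties: every vertex lies in some bag; for every edge, both endpoints lie together in some bag; and for every vertex, the bags containing it form a connected subtree. Here bags containing vertex a are not connected in the tree, so the decomposition is invalid.

No — bags containing vertex a are not connected in the tree.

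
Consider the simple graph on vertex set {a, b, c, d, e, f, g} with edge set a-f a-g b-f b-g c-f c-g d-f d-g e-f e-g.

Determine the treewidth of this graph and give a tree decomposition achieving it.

The largest bag has 3 vertices, giving width 2; this decomposition certifies tw(G) ≤ 2. Since g–d–f–c–g is a cycle in G, G is not acyclic. Forests are exactly the graphs of treewidth ≤ 1, so tw(G) ≥ 2. Combining the bounds, tw(G) = 2.

Treewidth 2.
One such decomposition:
Bags: B1 = {d, f, g}  B2 = {c, f, g}  B3 = {a, f, g}  B4 = {e, f, g}  B5 = {b, f, g}
Tree: B1–B2, B2–B3, B3–B4, B4–B5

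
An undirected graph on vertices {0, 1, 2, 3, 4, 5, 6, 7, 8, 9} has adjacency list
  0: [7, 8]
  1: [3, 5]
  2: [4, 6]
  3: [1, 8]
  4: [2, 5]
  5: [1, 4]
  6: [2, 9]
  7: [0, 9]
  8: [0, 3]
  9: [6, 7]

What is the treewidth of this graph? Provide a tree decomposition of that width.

Treewidth 2.
One optimal decomposition is:
Bags: B1 = {1, 3, 5}  B2 = {3, 4, 5}  B3 = {2, 3, 4}  B4 = {2, 3, 6}  B5 = {3, 6, 9}  B6 = {3, 7, 9}  B7 = {0, 3, 7}  B8 = {0, 3, 8}
Tree: B1–B2, B2–B3, B3–B4, B4–B5, B5–B6, B6–B7, B7–B8

Each bag holds 3 vertices, so the decomposition has width 2, which upper-bounds the treewidth. For the lower bound, G contains the cycle 3–1–5–4–2–6–9–7–0–8–3, so G is not a forest; only forests have treewidth ≤ 1, hence tw(G) ≥ 2. Therefore the treewidth is 2.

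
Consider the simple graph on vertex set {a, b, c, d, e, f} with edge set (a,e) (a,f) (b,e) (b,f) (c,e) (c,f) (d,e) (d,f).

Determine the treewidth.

2

A width-2 tree decomposition is:
Bags: B1 = {c, e, f}  B2 = {b, e, f}  B3 = {d, e, f}  B4 = {a, e, f}
Tree: B1–B2, B2–B3, B3–B4
Each bag holds 3 vertices, so the decomposition has width 2, which upper-bounds the treewidth. Since f–c–e–b–f is a cycle in G, G is not acyclic. Forests are exactly the graphs of treewidth ≤ 1, so tw(G) ≥ 2. Therefore the treewidth is 2.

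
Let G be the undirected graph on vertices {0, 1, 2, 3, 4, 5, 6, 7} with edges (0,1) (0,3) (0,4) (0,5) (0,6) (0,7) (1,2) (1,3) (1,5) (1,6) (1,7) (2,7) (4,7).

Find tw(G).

A width-2 tree decomposition is:
Bags: B1 = {0, 1, 6}  B2 = {0, 1, 7}  B3 = {1, 2, 7}  B4 = {0, 4, 7}  B5 = {0, 1, 5}  B6 = {0, 1, 3}
Tree: B1–B2, B2–B3, B2–B4, B2–B5, B2–B6
Every bag has size at most 3, so the width is 3 − 1 = 2 and tw(G) ≤ 2. Conversely, {0, 1, 3} is a clique of size 3, and the vertices of any clique must share a bag in every tree decomposition; so some bag has ≥ 3 vertices and tw(G) ≥ 2. The upper and lower bounds meet at 2, so that is the treewidth.

2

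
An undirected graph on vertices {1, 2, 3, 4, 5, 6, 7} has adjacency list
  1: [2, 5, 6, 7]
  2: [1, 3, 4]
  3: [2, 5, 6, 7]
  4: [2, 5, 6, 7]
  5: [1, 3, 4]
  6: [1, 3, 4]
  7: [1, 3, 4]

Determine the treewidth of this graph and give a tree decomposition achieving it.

Treewidth 3.
One such decomposition:
Bags: B1 = {1, 3, 4, 7}  B2 = {1, 3, 4, 6}  B3 = {1, 2, 3, 4}  B4 = {1, 3, 4, 5}
Tree: B1–B2, B2–B3, B3–B4

Every bag has size at most 4, so the width is 4 − 1 = 3 and tw(G) ≤ 3. For the lower bound: the 4 vertex sets {3,7}, {4,6}, {1}, {2} are disjoint, each induces a connected subgraph, and every pair is joined by at least one edge of G. Contracting each set to a single vertex therefore yields K_{4} as a minor, and since treewidth is minor-monotone, tw(G) ≥ tw(K_{4}) = 3. Therefore the treewidth is 3.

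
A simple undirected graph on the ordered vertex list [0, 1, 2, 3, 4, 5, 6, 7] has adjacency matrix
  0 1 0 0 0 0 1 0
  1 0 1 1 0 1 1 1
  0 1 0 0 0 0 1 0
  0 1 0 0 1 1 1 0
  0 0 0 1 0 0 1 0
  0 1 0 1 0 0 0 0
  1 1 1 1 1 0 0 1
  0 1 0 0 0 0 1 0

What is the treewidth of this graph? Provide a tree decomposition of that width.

Treewidth 2.
One optimal decomposition is:
Bags: B1 = {1, 3, 6}  B2 = {1, 6, 7}  B3 = {1, 3, 5}  B4 = {3, 4, 6}  B5 = {0, 1, 6}  B6 = {1, 2, 6}
Tree: B1–B2, B1–B3, B1–B4, B2–B5, B1–B6

The largest bag has 3 vertices, giving width 2; this decomposition certifies tw(G) ≤ 2. On the other hand G contains the 3-clique {1, 3, 5}. A clique must lie in a single bag of any decomposition, so no decomposition can have width below 2. Therefore the treewidth is 2.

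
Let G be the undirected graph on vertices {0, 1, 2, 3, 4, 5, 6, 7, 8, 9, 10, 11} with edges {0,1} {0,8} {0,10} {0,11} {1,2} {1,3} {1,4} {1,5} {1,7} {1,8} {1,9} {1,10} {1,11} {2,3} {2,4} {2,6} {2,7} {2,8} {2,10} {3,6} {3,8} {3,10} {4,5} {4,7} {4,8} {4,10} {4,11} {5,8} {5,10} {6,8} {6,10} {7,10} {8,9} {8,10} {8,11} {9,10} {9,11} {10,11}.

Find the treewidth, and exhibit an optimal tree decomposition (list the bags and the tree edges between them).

Every bag has size at most 5, so the width is 5 − 1 = 4 and tw(G) ≤ 4. For the lower bound, the 5 vertices {0, 1, 8, 10, 11} are pairwise adjacent, and any tree decomposition puts a clique entirely inside one bag — forcing width ≥ 4. Therefore the treewidth is 4.

Treewidth 4.
One such decomposition:
Bags: B1 = {1, 4, 5, 8, 10}  B2 = {1, 2, 4, 8, 10}  B3 = {1, 4, 8, 10, 11}  B4 = {1, 2, 3, 8, 10}  B5 = {1, 8, 9, 10, 11}  B6 = {0, 1, 8, 10, 11}  B7 = {2, 3, 6, 8, 10}  B8 = {1, 2, 4, 7, 10}
Tree: B1–B2, B2–B3, B2–B4, B3–B5, B5–B6, B4–B7, B2–B8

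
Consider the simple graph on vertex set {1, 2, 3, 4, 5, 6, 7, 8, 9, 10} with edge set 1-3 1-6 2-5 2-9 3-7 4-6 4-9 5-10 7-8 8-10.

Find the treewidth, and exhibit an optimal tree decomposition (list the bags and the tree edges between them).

Treewidth 2.
One such decomposition:
Bags: B1 = {1, 3, 6}  B2 = {3, 4, 6}  B3 = {3, 4, 9}  B4 = {2, 3, 9}  B5 = {2, 3, 5}  B6 = {3, 5, 10}  B7 = {3, 8, 10}  B8 = {3, 7, 8}
Tree: B1–B2, B2–B3, B3–B4, B4–B5, B5–B6, B6–B7, B7–B8

The largest bag has 3 vertices, giving width 2; this decomposition certifies tw(G) ≤ 2. Since 3–1–6–4–9–2–5–10–8–7–3 is a cycle in G, G is not acyclic. Forests are exactly the graphs of treewidth ≤ 1, so tw(G) ≥ 2. Therefore the treewidth is 2.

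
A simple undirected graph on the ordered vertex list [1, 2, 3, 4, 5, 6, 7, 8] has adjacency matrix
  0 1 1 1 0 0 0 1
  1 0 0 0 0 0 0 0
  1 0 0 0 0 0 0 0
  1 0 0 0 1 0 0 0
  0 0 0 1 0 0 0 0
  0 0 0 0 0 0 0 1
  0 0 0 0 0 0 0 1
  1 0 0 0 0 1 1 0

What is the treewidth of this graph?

1

A width-1 tree decomposition is:
Bags: B1 = {1, 3}  B2 = {1, 8}  B3 = {6, 8}  B4 = {1, 2}  B5 = {1, 4}  B6 = {4, 5}  B7 = {7, 8}
Tree: B1–B2, B2–B3, B2–B4, B4–B5, B5–B6, B3–B7
Every bag has size at most 2, so the width is 2 − 1 = 1 and tw(G) ≤ 1. G has an edge, so its treewidth is at least 1. Hence tw(G) = 1 exactly.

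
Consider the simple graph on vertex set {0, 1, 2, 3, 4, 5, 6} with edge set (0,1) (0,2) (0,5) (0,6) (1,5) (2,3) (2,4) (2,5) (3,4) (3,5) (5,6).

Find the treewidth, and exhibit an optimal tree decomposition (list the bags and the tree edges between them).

Every bag has size at most 3, so the width is 3 − 1 = 2 and tw(G) ≤ 2. Conversely, {2, 3, 4} is a clique of size 3, and the vertices of any clique must share a bag in every tree decomposition; so some bag has ≥ 3 vertices and tw(G) ≥ 2. Therefore the treewidth is 2.

Treewidth 2.
Bags: B1 = {0, 2, 5}  B2 = {0, 5, 6}  B3 = {2, 3, 5}  B4 = {0, 1, 5}  B5 = {2, 3, 4}
Tree: B1–B2, B1–B3, B2–B4, B3–B5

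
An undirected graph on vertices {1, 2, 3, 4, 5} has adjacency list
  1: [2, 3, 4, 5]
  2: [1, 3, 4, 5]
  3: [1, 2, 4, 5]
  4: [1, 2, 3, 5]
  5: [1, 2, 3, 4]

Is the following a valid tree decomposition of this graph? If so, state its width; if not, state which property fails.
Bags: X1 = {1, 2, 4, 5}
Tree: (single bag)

No — vertex 3 appears in no bag.

A tree decomposition must satisfy three properties: every vertex lies in some bag; for every edge, both endpoints lie together in some bag; and for every vertex, the bags containing it form a connected subtree. Here vertex 3 appears in no bag, so the decomposition is invalid.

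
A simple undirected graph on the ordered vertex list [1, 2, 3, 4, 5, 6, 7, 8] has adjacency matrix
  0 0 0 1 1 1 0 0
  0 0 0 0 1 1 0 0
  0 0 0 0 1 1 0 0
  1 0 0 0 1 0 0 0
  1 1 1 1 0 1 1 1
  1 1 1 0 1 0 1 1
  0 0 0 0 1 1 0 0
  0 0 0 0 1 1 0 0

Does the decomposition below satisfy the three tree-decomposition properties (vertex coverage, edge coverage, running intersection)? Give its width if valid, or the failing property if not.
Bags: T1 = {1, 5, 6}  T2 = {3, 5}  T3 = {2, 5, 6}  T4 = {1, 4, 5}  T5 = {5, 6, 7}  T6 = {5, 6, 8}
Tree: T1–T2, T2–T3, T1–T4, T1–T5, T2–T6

No — edge (6,3) lies in no bag.

A tree decomposition must satisfy three properties: every vertex lies in some bag; for every edge, both endpoints lie together in some bag; and for every vertex, the bags containing it form a connected subtree. Here edge (6,3) lies in no bag, so the decomposition is invalid.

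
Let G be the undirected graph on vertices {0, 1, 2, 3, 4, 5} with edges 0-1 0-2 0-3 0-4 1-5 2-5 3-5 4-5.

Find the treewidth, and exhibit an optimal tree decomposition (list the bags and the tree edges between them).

Each bag holds 3 vertices, so the decomposition has width 2, which upper-bounds the treewidth. Since 4–0–3–5–4 is a cycle in G, G is not acyclic. Forests are exactly the graphs of treewidth ≤ 1, so tw(G) ≥ 2. The upper and lower bounds meet at 2, so that is the treewidth.

Treewidth 2.
Bags: B1 = {0, 4, 5}  B2 = {0, 3, 5}  B3 = {0, 1, 5}  B4 = {0, 2, 5}
Tree: B1–B2, B2–B3, B3–B4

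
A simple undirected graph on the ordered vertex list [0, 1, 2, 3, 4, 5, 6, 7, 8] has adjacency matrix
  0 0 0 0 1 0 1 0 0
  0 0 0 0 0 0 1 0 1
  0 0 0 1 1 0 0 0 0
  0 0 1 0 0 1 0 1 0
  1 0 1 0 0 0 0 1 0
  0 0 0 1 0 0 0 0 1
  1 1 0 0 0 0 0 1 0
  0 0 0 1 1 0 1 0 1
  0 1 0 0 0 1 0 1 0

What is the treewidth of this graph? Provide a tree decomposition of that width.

Treewidth 3.
One such decomposition:
Bags: B1 = {2, 3, 5, 8}  B2 = {2, 3, 7, 8}  B3 = {2, 4, 7, 8}  B4 = {1, 4, 7, 8}  B5 = {1, 4, 6, 7}  B6 = {0, 1, 4, 6}
Tree: B1–B2, B2–B3, B3–B4, B4–B5, B5–B6

The largest bag has 4 vertices, giving width 3; this decomposition certifies tw(G) ≤ 3. For the lower bound: the 4 vertex sets {2,3,5}, {8}, {7}, {0,1,4,6} are disjoint, each induces a connected subgraph, and every pair is joined by at least one edge of G. Contracting each set to a single vertex therefore yields K_{4} as a minor, and since treewidth is minor-monotone, tw(G) ≥ tw(K_{4}) = 3. Hence tw(G) = 3 exactly.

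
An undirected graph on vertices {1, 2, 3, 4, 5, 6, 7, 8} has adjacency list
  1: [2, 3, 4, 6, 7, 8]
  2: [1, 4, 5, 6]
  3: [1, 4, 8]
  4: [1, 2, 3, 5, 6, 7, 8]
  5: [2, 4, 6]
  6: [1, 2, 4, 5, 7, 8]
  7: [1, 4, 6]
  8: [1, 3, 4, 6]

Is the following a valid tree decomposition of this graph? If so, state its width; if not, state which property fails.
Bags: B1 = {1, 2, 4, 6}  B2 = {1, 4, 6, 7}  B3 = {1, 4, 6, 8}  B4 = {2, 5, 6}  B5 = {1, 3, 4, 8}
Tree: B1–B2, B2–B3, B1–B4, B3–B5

No — edge (4,5) lies in no bag.

A tree decomposition must satisfy three properties: every vertex lies in some bag; for every edge, both endpoints lie together in some bag; and for every vertex, the bags containing it form a connected subtree. Here edge (4,5) lies in no bag, so the decomposition is invalid.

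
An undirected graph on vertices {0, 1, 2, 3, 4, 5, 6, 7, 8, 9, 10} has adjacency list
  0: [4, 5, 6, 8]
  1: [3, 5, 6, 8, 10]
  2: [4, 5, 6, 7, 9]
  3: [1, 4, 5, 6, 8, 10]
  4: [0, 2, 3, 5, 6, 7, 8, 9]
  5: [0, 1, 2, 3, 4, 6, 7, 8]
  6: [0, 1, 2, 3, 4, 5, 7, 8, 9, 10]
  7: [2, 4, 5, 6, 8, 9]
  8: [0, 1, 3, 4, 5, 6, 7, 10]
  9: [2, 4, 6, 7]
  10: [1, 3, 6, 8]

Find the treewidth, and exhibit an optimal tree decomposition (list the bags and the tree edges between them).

Treewidth 4.
One optimal decomposition is:
Bags: B1 = {0, 4, 5, 6, 8}  B2 = {4, 5, 6, 7, 8}  B3 = {3, 4, 5, 6, 8}  B4 = {2, 4, 5, 6, 7}  B5 = {1, 3, 5, 6, 8}  B6 = {1, 3, 6, 8, 10}  B7 = {2, 4, 6, 7, 9}
Tree: B1–B2, B1–B3, B2–B4, B3–B5, B5–B6, B4–B7

The largest bag has 5 vertices, giving width 4; this decomposition certifies tw(G) ≤ 4. On the other hand G contains the 5-clique {1, 3, 6, 8, 10}. A clique must lie in a single bag of any decomposition, so no decomposition can have width below 4. Hence tw(G) = 4 exactly.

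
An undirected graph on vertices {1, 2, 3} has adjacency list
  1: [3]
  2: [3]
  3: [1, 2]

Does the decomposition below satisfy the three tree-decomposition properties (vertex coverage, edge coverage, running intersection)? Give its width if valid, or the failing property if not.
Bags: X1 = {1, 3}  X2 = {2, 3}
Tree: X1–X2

Vertex coverage: the bags together contain {1, 2, 3}, the full vertex set. Edge coverage: each edge of G has both endpoints in at least one bag. Running intersection: for every vertex, the bags containing it form a connected subtree. All three properties hold, so this is a valid tree decomposition of width max|bag| − 1 = 1, and hence tw(G) ≤ 1.

Yes; width 1.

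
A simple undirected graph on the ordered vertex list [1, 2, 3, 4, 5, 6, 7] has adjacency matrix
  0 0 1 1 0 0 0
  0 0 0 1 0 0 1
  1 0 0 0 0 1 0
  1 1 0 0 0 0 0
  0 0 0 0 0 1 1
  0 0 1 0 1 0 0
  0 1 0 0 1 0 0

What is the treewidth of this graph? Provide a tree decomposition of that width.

The largest bag has 3 vertices, giving width 2; this decomposition certifies tw(G) ≤ 2. For the lower bound, G contains the cycle 6–5–7–2–4–1–3–6, so G is not a forest; only forests have treewidth ≤ 1, hence tw(G) ≥ 2. Therefore the treewidth is 2.

Treewidth 2.
One optimal decomposition is:
Bags: B1 = {5, 6, 7}  B2 = {2, 6, 7}  B3 = {2, 4, 6}  B4 = {1, 4, 6}  B5 = {1, 3, 6}
Tree: B1–B2, B2–B3, B3–B4, B4–B5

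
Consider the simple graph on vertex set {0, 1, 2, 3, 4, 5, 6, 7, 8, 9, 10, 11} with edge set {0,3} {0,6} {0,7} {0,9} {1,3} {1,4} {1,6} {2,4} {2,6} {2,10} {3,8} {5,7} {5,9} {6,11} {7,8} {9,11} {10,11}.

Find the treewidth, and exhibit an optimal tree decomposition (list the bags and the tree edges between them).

Treewidth 3.
One such decomposition:
Bags: B1 = {2, 4, 10, 11}  B2 = {2, 4, 6, 11}  B3 = {1, 4, 6, 11}  B4 = {1, 6, 9, 11}  B5 = {0, 1, 6, 9}  B6 = {0, 1, 3, 9}  B7 = {0, 3, 5, 9}  B8 = {0, 3, 5, 7}  B9 = {3, 5, 7, 8}
Tree: B1–B2, B2–B3, B3–B4, B4–B5, B5–B6, B6–B7, B7–B8, B8–B9

Every bag has size at most 4, so the width is 4 − 1 = 3 and tw(G) ≤ 3. For the lower bound: the 4 vertex sets {2,4,10}, {11}, {6}, {0,1,3,9} are disjoint, each induces a connected subgraph, and every pair is joined by at least one edge of G. Contracting each set to a single vertex therefore yields K_{4} as a minor, and since treewidth is minor-monotone, tw(G) ≥ tw(K_{4}) = 3. Hence tw(G) = 3 exactly.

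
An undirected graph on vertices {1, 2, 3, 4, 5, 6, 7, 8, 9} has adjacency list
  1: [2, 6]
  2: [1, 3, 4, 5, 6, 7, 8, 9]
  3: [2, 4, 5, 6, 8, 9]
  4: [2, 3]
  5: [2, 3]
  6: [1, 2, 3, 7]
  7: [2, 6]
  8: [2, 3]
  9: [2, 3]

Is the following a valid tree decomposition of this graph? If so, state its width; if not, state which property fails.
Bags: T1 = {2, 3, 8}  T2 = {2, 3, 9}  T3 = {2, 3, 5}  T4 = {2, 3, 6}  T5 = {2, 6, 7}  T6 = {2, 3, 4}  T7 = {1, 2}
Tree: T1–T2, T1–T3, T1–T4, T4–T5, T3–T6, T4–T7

No — edge (6,1) lies in no bag.

A tree decomposition must satisfy three properties: every vertex lies in some bag; for every edge, both endpoints lie together in some bag; and for every vertex, the bags containing it form a connected subtree. Here edge (6,1) lies in no bag, so the decomposition is invalid.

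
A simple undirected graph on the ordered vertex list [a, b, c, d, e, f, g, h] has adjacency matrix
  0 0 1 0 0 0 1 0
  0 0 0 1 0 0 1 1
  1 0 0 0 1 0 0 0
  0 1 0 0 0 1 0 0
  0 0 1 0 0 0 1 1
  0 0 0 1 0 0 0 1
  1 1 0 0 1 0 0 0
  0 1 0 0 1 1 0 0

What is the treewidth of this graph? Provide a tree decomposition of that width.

Each bag holds 3 vertices, so the decomposition has width 2, which upper-bounds the treewidth. Since f–d–b–h–f is a cycle in G, G is not acyclic. Forests are exactly the graphs of treewidth ≤ 1, so tw(G) ≥ 2. Therefore the treewidth is 2.

Treewidth 2.
One optimal decomposition is:
Bags: B1 = {d, f, h}  B2 = {b, d, h}  B3 = {b, e, h}  B4 = {b, e, g}  B5 = {c, e, g}  B6 = {a, c, g}
Tree: B1–B2, B2–B3, B3–B4, B4–B5, B5–B6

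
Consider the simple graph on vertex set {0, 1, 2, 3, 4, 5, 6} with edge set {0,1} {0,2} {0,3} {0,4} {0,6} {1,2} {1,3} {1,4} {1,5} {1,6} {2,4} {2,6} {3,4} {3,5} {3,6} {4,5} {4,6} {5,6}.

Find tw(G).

4

A width-4 tree decomposition is:
Bags: B1 = {0, 1, 3, 4, 6}  B2 = {1, 3, 4, 5, 6}  B3 = {0, 1, 2, 4, 6}
Tree: B1–B2, B1–B3
Every bag has size at most 5, so the width is 5 − 1 = 4 and tw(G) ≤ 4. Conversely, {0, 1, 2, 4, 6} is a clique of size 5, and the vertices of any clique must share a bag in every tree decomposition; so some bag has ≥ 5 vertices and tw(G) ≥ 4. Therefore the treewidth is 4.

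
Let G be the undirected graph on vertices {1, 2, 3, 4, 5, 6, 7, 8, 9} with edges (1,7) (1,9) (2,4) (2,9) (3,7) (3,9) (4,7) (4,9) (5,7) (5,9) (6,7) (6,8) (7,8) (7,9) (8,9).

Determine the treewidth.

A width-2 tree decomposition is:
Bags: B1 = {6, 7, 8}  B2 = {7, 8, 9}  B3 = {4, 7, 9}  B4 = {5, 7, 9}  B5 = {1, 7, 9}  B6 = {3, 7, 9}  B7 = {2, 4, 9}
Tree: B1–B2, B2–B3, B3–B4, B2–B5, B3–B6, B3–B7
Every bag has size at most 3, so the width is 3 − 1 = 2 and tw(G) ≤ 2. Conversely, {2, 4, 9} is a clique of size 3, and the vertices of any clique must share a bag in every tree decomposition; so some bag has ≥ 3 vertices and tw(G) ≥ 2. The upper and lower bounds meet at 2, so that is the treewidth.

2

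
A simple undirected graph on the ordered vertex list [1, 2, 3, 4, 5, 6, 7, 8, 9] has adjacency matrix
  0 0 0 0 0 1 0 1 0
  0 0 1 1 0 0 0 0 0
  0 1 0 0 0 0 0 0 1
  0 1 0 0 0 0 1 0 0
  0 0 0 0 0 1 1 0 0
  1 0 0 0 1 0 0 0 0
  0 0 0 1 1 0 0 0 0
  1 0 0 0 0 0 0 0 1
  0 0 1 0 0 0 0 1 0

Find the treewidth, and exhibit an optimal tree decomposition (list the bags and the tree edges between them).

The largest bag has 3 vertices, giving width 2; this decomposition certifies tw(G) ≤ 2. The edges 7–5–6–1–8–9–3–2–4–7 form a cycle, so G is not a tree and its treewidth is at least 2. The upper and lower bounds meet at 2, so that is the treewidth.

Treewidth 2.
One optimal decomposition is:
Bags: B1 = {5, 6, 7}  B2 = {1, 6, 7}  B3 = {1, 7, 8}  B4 = {7, 8, 9}  B5 = {3, 7, 9}  B6 = {2, 3, 7}  B7 = {2, 4, 7}
Tree: B1–B2, B2–B3, B3–B4, B4–B5, B5–B6, B6–B7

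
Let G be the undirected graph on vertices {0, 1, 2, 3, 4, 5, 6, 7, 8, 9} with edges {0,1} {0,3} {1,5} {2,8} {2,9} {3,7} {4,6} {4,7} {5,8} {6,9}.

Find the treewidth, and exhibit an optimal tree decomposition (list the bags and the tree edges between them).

Every bag has size at most 3, so the width is 3 − 1 = 2 and tw(G) ≤ 2. The edges 6–9–2–8–5–1–0–3–7–4–6 form a cycle, so G is not a tree and its treewidth is at least 2. Hence tw(G) = 2 exactly.

Treewidth 2.
One such decomposition:
Bags: B1 = {2, 6, 9}  B2 = {2, 6, 8}  B3 = {5, 6, 8}  B4 = {1, 5, 6}  B5 = {0, 1, 6}  B6 = {0, 3, 6}  B7 = {3, 6, 7}  B8 = {4, 6, 7}
Tree: B1–B2, B2–B3, B3–B4, B4–B5, B5–B6, B6–B7, B7–B8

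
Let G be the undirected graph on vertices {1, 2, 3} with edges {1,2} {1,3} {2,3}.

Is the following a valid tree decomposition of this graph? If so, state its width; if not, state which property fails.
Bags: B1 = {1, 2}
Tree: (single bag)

A tree decomposition must satisfy three properties: every vertex lies in some bag; for every edge, both endpoints lie together in some bag; and for every vertex, the bags containing it form a connected subtree. Here vertex 3 appears in no bag, so the decomposition is invalid.

No — vertex 3 appears in no bag.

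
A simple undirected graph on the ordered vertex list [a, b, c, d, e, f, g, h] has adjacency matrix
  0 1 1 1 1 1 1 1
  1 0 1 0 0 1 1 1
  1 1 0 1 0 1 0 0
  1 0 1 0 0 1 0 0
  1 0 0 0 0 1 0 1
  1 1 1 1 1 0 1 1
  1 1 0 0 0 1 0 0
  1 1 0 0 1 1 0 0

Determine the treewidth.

A width-3 tree decomposition is:
Bags: B1 = {a, e, f, h}  B2 = {a, b, f, h}  B3 = {a, b, c, f}  B4 = {a, c, d, f}  B5 = {a, b, f, g}
Tree: B1–B2, B2–B3, B3–B4, B2–B5
Each bag holds 4 vertices, so the decomposition has width 3, which upper-bounds the treewidth. Conversely, {a, c, d, f} is a clique of size 4, and the vertices of any clique must share a bag in every tree decomposition; so some bag has ≥ 4 vertices and tw(G) ≥ 3. Therefore the treewidth is 3.

3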